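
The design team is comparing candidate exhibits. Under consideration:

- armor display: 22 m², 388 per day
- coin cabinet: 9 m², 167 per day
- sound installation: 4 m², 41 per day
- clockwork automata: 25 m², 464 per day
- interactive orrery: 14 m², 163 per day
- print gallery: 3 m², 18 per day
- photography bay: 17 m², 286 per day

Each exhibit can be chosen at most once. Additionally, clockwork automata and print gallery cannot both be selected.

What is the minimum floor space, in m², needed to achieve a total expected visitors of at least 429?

25

Look for the lowest-floor combination reaching 429.
Taking clockwork automata gives 464 (≥ 429) for 25 m².
Any bundle with less than 25 m² falls short of 429.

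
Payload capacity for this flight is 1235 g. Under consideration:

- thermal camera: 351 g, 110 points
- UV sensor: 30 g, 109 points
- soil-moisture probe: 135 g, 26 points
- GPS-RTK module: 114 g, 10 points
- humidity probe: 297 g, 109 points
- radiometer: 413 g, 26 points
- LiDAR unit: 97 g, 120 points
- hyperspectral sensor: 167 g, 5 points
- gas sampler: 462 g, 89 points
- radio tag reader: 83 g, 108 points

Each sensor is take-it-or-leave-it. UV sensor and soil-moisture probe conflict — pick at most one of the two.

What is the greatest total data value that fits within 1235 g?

571

Ranking by ratio (data value/g): UV sensor 3.63, radio tag reader 1.30, LiDAR unit 1.24.
Taking thermal camera + UV sensor + GPS-RTK module + humidity probe + LiDAR unit + hyperspectral sensor + radio tag reader: 1139 g used, 571 in data value.
Runner-up thermal camera + UV sensor + GPS-RTK module + humidity probe + LiDAR unit + radio tag reader tops out at 566.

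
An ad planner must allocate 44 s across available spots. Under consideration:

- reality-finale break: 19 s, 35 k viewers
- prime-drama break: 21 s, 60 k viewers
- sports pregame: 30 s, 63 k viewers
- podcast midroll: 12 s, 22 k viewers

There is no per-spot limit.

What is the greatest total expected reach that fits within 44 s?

120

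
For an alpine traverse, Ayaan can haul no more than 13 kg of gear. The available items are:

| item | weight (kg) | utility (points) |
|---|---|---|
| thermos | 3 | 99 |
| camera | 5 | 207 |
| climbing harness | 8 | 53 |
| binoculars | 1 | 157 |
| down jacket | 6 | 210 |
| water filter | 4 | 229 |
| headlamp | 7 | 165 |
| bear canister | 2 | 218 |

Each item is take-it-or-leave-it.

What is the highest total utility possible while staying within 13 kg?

814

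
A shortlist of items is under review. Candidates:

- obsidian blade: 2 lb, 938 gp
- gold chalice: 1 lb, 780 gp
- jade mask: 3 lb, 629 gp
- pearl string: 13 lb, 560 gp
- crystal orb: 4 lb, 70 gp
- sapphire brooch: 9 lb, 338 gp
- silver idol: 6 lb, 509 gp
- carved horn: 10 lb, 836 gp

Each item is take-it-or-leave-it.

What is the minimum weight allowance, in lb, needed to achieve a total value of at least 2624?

12

Need the lightest bundle worth ≥ 2624.
obsidian blade + gold chalice + jade mask + silver idol: 2856 value at 12 lb.
Below 12 lb the best achievable stays under 2624.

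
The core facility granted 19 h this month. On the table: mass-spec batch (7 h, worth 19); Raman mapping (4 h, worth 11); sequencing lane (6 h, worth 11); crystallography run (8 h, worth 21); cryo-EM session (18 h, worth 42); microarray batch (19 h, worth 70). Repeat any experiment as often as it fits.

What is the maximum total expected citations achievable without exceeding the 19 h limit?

Best packing: microarray batch — 19 h, 70 total.
Nothing else within 19 h beats 70.

70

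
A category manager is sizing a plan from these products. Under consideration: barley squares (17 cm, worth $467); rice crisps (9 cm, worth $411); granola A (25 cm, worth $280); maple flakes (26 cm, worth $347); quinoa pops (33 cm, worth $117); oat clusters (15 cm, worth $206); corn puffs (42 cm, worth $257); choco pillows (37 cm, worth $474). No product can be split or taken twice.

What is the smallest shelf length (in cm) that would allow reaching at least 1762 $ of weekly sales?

Need the lightest bundle worth ≥ 1762.
barley squares + rice crisps + granola A + oat clusters + choco pillows reaches 1838 using 103 cm.
Below 103 cm the best achievable stays under 1762.

103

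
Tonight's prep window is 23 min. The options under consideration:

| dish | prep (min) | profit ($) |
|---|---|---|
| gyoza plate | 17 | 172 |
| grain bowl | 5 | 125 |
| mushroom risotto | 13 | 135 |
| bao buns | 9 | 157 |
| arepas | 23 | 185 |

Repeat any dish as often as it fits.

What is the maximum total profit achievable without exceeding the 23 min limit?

500

Ranking by ratio (profit/min): grain bowl 25.00, bao buns 17.44, mushroom risotto 10.38, gyoza plate 10.12.
The ratio ordering already packs tightly: 4×grain bowl, 20 min, 500.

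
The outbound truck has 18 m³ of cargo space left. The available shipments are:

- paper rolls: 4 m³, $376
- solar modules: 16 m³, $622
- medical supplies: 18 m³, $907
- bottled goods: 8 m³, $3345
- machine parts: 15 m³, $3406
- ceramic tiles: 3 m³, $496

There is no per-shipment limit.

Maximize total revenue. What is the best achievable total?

6690

The ratio ordering already packs tightly: 2×bottled goods, 16 m³, 6690.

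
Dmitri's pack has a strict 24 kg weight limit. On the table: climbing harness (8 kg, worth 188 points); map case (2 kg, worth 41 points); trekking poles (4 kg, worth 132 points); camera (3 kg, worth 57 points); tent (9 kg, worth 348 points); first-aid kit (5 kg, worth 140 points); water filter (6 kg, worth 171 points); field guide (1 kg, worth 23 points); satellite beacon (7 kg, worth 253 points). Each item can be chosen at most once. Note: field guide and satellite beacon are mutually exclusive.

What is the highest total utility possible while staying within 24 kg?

813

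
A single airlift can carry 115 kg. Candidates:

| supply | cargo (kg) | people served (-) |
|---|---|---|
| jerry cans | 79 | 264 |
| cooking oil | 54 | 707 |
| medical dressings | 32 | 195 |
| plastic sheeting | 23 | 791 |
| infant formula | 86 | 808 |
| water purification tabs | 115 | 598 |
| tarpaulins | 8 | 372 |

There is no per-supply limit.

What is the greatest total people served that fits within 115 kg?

By people served per kg: tarpaulins 46.50, plastic sheeting 34.39, cooking oil 13.09 lead.
Best packing: 14×tarpaulins — 112 kg, 5208 total.

5208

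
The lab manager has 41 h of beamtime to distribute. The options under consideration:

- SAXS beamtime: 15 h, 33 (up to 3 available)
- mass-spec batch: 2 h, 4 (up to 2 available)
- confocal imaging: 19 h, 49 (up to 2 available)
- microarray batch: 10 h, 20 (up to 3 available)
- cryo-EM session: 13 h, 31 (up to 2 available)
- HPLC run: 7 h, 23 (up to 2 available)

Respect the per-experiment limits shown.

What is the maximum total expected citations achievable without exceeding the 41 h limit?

A density-first pass picks 2×mass-spec batch + confocal imaging + 2×HPLC run — 103 at 37 h.
Dropping 2×mass-spec batch and confocal imaging frees 23 h; slotting in 2×cryo-EM session (26 h) lifts the total to 108 at 40 h.
Nothing else within 41 h beats 108.

108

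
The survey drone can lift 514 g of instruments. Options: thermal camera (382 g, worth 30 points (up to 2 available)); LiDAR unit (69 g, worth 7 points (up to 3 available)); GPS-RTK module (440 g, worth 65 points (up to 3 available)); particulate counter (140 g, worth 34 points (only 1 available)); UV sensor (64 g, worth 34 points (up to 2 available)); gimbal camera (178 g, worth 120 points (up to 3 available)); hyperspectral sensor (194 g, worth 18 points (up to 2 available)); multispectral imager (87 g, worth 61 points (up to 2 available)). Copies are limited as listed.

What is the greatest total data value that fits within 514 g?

335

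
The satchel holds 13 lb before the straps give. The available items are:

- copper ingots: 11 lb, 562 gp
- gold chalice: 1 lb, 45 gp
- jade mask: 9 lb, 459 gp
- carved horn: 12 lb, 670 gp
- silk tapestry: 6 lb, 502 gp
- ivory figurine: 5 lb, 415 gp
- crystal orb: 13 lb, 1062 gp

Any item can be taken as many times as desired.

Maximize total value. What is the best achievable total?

A density-first pass picks gold chalice + 2×silk tapestry — 1049 at 13 lb.
The 13 lb tied up in gold chalice and 2×silk tapestry is better spent on crystal orb — total rises to 1062 (13 lb).
That's the maximum — no swap from here does better than 1062.

1062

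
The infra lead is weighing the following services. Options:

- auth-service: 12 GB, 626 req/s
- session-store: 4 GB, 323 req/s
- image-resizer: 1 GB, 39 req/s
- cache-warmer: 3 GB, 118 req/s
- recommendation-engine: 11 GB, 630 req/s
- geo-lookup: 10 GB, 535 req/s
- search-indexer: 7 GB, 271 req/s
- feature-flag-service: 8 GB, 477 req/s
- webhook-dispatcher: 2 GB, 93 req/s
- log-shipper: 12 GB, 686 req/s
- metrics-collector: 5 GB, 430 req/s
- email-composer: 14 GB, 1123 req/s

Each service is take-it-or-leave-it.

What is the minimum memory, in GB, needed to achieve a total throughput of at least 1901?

24

Look for the lowest-memory combination reaching 1901.
Taking session-store + image-resizer + metrics-collector + email-composer gives 1915 (≥ 1901) for 24 GB.
Any bundle with less than 24 GB falls short of 1901.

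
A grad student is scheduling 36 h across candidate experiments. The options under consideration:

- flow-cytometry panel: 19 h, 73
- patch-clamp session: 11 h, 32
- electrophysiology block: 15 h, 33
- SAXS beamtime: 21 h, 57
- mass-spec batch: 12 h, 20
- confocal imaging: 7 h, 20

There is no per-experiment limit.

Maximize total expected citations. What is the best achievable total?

The ratio heuristic lands on flow-cytometry panel + patch-clamp session (105) but leaves 6 h idle.
Dropping patch-clamp session frees 11 h; slotting in 2×confocal imaging (14 h) lifts the total to 113 at 33 h.

113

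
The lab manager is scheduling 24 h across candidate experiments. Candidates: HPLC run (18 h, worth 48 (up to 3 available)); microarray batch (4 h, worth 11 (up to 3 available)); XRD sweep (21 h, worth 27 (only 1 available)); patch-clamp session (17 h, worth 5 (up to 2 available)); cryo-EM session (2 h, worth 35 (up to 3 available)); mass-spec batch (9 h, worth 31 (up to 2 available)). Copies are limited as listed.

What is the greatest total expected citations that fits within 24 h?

167

Taking 3×cryo-EM session + 2×mass-spec batch: 24 h used, 167 in expected citations.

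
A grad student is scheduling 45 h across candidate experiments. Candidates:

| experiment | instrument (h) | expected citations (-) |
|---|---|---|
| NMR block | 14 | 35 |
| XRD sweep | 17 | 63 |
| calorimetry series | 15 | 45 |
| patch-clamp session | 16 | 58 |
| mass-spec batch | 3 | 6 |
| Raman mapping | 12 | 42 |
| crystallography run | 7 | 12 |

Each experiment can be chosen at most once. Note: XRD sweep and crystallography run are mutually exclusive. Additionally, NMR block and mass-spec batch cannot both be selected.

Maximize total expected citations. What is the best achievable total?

163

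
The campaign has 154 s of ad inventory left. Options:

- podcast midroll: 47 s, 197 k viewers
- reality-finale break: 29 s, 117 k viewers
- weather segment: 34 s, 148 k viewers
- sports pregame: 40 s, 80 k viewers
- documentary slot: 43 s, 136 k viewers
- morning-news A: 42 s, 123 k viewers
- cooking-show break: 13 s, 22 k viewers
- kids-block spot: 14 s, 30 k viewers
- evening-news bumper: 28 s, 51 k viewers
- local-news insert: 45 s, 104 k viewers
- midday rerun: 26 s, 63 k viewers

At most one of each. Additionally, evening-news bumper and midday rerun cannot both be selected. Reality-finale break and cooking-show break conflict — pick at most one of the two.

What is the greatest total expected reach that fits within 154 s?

598

By expected reach per s: weather segment 4.35, podcast midroll 4.19, reality-finale break 4.03 lead.
Podcast midroll + reality-finale break + weather segment + documentary slot uses 153 of the 154 s and totals 598.
Runner-up podcast midroll + reality-finale break + weather segment + morning-news A tops out at 585.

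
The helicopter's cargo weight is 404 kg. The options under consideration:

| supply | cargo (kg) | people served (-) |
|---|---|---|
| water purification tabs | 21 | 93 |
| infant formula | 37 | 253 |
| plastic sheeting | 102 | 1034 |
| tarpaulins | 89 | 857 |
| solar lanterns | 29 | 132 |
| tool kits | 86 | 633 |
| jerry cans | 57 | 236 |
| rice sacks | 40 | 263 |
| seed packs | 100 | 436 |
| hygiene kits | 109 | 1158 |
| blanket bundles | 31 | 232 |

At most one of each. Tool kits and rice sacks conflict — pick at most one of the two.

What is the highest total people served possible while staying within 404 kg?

3682

A density-first pass picks infant formula + plastic sheeting + tarpaulins + solar lanterns + hygiene kits + blanket bundles — 3666 at 397 kg.
Replace infant formula and solar lanterns and blanket bundles with tool kits: the trade gains 16 net, giving 3682 at 386 kg.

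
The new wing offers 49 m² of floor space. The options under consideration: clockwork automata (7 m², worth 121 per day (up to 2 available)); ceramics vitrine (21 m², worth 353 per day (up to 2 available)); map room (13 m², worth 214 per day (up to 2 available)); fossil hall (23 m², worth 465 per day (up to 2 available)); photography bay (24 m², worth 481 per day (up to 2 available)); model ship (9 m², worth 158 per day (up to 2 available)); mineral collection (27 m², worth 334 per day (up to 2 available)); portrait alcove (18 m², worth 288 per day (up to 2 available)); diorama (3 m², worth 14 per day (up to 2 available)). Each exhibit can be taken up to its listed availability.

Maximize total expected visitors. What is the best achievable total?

Greedy by ratio would take 2×fossil hall + diorama: 49 m² used, total 944.
Dropping 2×fossil hall and diorama frees 49 m²; slotting in 2×photography bay (48 m²) lifts the total to 962 at 48 m².
Every other selection either busts 49 m² or exceeds an availability limit or fails to beat 962.

962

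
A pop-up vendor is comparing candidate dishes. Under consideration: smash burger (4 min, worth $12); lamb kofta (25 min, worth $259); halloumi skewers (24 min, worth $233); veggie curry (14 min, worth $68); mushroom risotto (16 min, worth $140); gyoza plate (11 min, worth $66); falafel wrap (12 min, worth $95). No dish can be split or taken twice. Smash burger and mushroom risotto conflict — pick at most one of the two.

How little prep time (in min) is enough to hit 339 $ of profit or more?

Minimise min subject to total profit ≥ 339.
lamb kofta + falafel wrap: 354 profit at 37 min.
No combination under 37 min hits 339.

37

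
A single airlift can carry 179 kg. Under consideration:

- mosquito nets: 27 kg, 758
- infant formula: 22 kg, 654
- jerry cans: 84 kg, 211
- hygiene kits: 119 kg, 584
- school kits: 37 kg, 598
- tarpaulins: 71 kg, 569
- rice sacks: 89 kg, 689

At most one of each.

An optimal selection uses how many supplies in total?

4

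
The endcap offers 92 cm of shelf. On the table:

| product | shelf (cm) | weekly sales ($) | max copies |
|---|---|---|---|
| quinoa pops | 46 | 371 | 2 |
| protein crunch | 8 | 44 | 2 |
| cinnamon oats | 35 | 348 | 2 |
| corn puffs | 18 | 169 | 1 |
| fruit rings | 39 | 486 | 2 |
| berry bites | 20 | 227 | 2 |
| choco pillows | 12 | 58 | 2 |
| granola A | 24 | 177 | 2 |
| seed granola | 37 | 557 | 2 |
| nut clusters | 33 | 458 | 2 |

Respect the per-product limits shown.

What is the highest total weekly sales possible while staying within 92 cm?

Ranking by ratio (weekly sales/cm): seed granola 15.05, nut clusters 13.88, fruit rings 12.46, berry bites 11.35.
Best packing: corn puffs + 2×seed granola — 92 cm, 1283 total.
That's the maximum — no swap from here does better than 1283.

1283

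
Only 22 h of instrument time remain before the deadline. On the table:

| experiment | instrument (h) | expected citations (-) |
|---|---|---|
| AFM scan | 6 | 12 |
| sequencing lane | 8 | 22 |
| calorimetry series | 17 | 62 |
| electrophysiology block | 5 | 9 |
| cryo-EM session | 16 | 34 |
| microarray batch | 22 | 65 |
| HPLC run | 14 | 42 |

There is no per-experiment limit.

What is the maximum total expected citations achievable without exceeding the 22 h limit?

71

Ranking by ratio (expected citations/h): calorimetry series 3.65, HPLC run 3.00, microarray batch 2.95, sequencing lane 2.75.
Taking calorimetry series + electrophysiology block: 22 h used, 71 in expected citations.
Every other selection either busts 22 h or fails to beat 71.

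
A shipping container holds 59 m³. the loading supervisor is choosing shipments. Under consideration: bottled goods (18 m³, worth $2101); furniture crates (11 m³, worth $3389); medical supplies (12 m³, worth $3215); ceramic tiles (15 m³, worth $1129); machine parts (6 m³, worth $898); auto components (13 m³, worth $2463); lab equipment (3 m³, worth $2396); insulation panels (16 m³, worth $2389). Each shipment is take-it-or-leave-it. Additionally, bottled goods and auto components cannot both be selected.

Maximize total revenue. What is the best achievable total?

13852

Taking the top-ratio shipments first gives furniture crates + medical supplies + machine parts + auto components + lab equipment for 12361 (45 m³).
Replace machine parts with insulation panels: the trade gains 1491 net, giving 13852 at 55 m³.
Every other selection either busts 59 m³ or breaks a pairing rule or fails to beat 13852.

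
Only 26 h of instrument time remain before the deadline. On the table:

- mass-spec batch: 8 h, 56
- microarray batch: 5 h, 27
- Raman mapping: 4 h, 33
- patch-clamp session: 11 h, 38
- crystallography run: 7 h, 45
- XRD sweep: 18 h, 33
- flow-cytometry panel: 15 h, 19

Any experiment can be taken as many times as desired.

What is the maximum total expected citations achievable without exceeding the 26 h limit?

198

Best packing: 6×Raman mapping — 24 h, 198 total.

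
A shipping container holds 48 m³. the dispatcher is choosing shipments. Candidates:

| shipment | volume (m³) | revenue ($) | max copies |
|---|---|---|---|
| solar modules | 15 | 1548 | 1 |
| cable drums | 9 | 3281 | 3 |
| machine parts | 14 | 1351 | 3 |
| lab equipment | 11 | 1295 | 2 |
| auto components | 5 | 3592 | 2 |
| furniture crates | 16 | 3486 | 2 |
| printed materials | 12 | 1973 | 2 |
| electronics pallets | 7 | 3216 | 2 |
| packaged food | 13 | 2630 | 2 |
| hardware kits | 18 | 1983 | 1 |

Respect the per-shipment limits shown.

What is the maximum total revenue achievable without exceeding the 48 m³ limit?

Taking the top-ratio shipments first gives 2×cable drums + 2×auto components + 2×electronics pallets for 20178 (42 m³).
Replace electronics pallets with cable drums: the trade gains 65 net, giving 20243 at 44 m³.

20243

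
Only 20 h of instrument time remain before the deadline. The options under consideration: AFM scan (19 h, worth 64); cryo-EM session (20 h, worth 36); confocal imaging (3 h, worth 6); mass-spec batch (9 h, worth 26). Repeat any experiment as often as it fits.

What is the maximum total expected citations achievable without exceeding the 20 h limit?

Density check — AFM scan 3.37, mass-spec batch 2.89, confocal imaging 2.00, cryo-EM session 1.80 are the best per h.
The ratio ordering already packs tightly: AFM scan, 19 h, 64.

64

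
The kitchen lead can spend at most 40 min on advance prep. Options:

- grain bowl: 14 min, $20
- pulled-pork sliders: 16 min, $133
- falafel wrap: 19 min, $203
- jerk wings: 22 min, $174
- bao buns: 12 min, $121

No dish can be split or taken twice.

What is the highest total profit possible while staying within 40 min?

The ratio heuristic lands on falafel wrap + bao buns (324) but leaves 9 min idle.
Replace bao buns with pulled-pork sliders: the trade gains 12 net, giving 336 at 35 min.

336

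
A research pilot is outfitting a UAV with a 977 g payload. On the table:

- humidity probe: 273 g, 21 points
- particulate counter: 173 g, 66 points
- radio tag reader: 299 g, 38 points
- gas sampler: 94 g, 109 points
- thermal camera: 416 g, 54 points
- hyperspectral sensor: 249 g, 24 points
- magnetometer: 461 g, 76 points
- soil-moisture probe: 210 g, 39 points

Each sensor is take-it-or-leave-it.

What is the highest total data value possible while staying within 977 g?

290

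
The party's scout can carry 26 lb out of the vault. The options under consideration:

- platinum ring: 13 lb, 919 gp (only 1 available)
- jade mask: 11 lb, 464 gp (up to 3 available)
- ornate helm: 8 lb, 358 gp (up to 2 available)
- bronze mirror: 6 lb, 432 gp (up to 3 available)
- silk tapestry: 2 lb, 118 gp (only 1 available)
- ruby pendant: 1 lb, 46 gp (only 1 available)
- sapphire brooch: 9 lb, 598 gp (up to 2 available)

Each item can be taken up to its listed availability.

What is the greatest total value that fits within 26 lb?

Density check — bronze mirror 72.00, platinum ring 70.69, sapphire brooch 66.44, silk tapestry 59.00 are the best per lb.
A density-first pass picks 3×bronze mirror + silk tapestry + ruby pendant — 1460 at 21 lb.
The 8 lb tied up in bronze mirror and silk tapestry is better spent on platinum ring — total rises to 1829 (26 lb).
That's the maximum — no swap from here does better than 1829.

1829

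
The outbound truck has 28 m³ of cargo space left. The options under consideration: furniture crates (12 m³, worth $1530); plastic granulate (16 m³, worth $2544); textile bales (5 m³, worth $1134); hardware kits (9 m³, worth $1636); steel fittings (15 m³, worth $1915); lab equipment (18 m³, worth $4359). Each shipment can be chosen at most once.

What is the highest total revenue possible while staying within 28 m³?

5995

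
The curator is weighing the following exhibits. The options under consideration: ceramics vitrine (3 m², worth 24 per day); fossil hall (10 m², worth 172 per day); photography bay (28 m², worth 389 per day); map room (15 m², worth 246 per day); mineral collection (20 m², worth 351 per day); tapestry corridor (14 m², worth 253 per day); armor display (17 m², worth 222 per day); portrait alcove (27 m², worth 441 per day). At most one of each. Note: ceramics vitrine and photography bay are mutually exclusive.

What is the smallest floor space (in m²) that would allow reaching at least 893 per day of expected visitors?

Look for the lowest-floor combination reaching 893.
Taking fossil hall + map room + tapestry corridor + armor display gives 893 (≥ 893) for 56 m².
No combination under 56 m² hits 893.

56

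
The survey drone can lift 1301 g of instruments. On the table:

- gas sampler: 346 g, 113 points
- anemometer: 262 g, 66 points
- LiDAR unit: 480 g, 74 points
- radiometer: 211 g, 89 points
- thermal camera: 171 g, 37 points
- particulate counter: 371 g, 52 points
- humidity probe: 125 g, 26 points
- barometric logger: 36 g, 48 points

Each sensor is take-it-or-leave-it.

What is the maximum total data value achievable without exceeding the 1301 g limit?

By data value per g: barometric logger 1.33, radiometer 0.42, gas sampler 0.33, anemometer 0.25 lead.
Gas sampler + anemometer + radiometer + thermal camera + humidity probe + barometric logger uses 1151 of the 1301 g and totals 379.
That's the maximum — no swap from here does better than 379.

379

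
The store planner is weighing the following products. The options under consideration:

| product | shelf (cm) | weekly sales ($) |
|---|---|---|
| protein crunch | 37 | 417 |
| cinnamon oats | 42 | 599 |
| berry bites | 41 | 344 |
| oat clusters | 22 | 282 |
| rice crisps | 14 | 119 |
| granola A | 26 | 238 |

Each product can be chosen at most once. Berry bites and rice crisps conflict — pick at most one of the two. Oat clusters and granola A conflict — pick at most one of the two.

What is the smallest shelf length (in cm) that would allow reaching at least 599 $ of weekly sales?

42

Need the lightest bundle worth ≥ 599.
cinnamon oats: 599 weekly sales at 42 cm.
Any bundle with less than 42 cm falls short of 599.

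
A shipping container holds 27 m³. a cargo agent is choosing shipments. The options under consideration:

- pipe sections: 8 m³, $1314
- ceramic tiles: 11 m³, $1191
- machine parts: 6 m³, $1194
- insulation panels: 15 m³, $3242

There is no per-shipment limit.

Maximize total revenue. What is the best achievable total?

5630

Density check — insulation panels 216.13, machine parts 199.00, pipe sections 164.25 are the best per m³.
Best packing: 2×machine parts + insulation panels — 27 m³, 5630 total.
Nothing else within 27 m³ beats 5630.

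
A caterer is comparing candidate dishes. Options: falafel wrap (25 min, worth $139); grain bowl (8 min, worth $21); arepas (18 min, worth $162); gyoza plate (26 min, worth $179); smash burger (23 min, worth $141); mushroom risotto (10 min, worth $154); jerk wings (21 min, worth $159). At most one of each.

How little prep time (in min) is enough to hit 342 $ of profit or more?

44

Need the lightest bundle worth ≥ 342.
grain bowl + gyoza plate + mushroom risotto reaches 354 using 44 min.
Below 44 min the best achievable stays under 342.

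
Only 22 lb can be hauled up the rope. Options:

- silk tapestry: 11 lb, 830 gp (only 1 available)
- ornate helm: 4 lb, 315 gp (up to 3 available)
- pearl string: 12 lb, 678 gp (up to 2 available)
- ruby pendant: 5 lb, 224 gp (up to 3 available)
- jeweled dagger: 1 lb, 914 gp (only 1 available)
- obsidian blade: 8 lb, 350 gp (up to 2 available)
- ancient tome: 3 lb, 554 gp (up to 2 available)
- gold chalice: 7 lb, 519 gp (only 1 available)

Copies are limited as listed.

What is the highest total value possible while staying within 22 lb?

Greedy by ratio would take 3×ornate helm + jeweled dagger + 2×ancient tome: 19 lb used, total 2967.
Replace ornate helm with gold chalice: the trade gains 204 net, giving 3171 at 22 lb.

3171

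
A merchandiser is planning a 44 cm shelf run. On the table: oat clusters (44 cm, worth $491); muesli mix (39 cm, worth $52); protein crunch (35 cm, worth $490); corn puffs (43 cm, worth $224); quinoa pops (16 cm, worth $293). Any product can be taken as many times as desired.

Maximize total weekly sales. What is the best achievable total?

586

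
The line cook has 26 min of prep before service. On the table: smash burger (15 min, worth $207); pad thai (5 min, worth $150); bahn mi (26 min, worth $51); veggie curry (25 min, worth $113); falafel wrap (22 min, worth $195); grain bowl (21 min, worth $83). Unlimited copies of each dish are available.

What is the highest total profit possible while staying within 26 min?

750

Best packing: 5×pad thai — 25 min, 750 total.
No other feasible combination exceeds 750.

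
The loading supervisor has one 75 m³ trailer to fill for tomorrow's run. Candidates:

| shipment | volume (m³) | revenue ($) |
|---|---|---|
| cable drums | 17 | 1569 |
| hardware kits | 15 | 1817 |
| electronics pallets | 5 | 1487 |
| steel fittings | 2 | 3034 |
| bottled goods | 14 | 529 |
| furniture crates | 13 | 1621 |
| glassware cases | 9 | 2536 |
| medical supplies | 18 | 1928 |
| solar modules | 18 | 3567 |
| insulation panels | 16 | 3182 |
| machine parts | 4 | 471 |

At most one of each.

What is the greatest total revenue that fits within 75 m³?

16205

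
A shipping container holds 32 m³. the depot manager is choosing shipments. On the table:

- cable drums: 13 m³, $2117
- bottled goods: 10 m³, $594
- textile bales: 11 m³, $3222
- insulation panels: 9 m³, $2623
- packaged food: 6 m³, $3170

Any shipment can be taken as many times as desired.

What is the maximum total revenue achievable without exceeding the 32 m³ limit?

15850

Ranking by ratio (revenue/m³): packaged food 528.33, textile bales 292.91, insulation panels 291.44, cable drums 162.85.
The ratio ordering already packs tightly: 5×packaged food, 30 m³, 15850.
Every other selection either busts 32 m³ or fails to beat 15850.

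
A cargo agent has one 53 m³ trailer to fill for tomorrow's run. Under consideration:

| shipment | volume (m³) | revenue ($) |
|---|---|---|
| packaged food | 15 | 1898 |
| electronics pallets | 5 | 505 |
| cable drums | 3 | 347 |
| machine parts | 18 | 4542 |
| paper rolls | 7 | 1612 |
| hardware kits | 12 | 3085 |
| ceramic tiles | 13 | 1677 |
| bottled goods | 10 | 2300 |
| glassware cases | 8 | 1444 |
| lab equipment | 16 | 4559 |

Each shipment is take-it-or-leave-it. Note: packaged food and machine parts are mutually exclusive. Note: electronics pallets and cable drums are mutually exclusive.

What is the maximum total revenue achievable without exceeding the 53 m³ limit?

13798

By revenue per m³: lab equipment 284.94, hardware kits 257.08, machine parts 252.33, paper rolls 230.29 lead.
Best packing: machine parts + paper rolls + hardware kits + lab equipment — 53 m³, 13798 total.
Next best is machine parts + paper rolls + bottled goods + lab equipment at 13013 (51 m³) — short by 785.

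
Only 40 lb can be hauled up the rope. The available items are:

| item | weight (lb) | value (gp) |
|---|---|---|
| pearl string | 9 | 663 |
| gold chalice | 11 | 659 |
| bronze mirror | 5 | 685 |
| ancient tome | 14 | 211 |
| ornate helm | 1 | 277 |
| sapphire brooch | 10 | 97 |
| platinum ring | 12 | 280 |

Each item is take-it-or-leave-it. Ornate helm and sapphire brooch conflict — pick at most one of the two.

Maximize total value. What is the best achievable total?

Taking pearl string + gold chalice + bronze mirror + ornate helm + platinum ring: 38 lb used, 2564 in value.
Runner-up pearl string + gold chalice + bronze mirror + ancient tome + ornate helm tops out at 2495.

2564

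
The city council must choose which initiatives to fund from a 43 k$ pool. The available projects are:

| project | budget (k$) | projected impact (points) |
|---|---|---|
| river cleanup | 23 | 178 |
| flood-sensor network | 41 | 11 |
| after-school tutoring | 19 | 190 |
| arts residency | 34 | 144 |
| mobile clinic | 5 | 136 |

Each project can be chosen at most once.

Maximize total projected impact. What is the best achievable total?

368

By projected impact per k$: mobile clinic 27.20, after-school tutoring 10.00, river cleanup 7.74 lead.
Greedy by ratio would take after-school tutoring + mobile clinic: 24 k$ used, total 326.
Dropping mobile clinic frees 5 k$; slotting in river cleanup (23 k$) lifts the total to 368 at 42 k$.
Nothing else within 43 k$ beats 368.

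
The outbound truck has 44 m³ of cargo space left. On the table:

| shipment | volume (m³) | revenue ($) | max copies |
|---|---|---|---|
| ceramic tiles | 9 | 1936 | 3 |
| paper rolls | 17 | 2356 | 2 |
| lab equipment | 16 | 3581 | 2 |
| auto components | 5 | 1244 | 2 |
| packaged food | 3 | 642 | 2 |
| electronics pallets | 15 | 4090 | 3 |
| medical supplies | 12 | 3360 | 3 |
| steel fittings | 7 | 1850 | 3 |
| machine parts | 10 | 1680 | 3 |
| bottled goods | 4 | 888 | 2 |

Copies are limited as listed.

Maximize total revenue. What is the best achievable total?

12054

Ranking by ratio (revenue/m³): medical supplies 280.00, electronics pallets 272.67, steel fittings 264.29, auto components 248.80.
Greedy by ratio would take 3×medical supplies + steel fittings: 43 m³ used, total 11930.
The 19 m³ tied up in medical supplies and steel fittings is better spent on auto components + electronics pallets — total rises to 12054 (44 m³).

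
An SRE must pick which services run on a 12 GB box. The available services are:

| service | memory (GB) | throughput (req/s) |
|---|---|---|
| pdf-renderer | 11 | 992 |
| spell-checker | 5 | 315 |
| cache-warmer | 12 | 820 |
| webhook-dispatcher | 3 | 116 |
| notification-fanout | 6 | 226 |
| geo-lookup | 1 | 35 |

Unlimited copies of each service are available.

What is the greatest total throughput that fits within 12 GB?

The ratio ordering already packs tightly: pdf-renderer + geo-lookup, 12 GB, 1027.
Every other selection either busts 12 GB or fails to beat 1027.

1027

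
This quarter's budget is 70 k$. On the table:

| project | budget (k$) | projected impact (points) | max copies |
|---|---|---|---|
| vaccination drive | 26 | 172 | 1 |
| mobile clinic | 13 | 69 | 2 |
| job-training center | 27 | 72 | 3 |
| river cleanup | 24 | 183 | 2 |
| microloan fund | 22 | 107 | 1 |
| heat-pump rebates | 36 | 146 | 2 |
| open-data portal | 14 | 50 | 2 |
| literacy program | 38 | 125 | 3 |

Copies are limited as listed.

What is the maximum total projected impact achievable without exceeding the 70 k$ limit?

473

Greedy by ratio would take mobile clinic + 2×river cleanup: 61 k$ used, total 435.
Replace mobile clinic with microloan fund: the trade gains 38 net, giving 473 at 70 k$.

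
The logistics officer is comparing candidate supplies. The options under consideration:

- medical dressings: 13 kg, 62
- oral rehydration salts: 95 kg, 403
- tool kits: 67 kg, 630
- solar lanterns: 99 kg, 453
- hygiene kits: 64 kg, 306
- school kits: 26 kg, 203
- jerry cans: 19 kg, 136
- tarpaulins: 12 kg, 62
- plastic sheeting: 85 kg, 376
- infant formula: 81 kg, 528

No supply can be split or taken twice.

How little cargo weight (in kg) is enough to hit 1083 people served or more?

Look for the lowest-cargo combination reaching 1083.
medical dressings + tool kits + school kits + jerry cans + tarpaulins reaches 1093 using 137 kg.
Below 137 kg the best achievable stays under 1083.

137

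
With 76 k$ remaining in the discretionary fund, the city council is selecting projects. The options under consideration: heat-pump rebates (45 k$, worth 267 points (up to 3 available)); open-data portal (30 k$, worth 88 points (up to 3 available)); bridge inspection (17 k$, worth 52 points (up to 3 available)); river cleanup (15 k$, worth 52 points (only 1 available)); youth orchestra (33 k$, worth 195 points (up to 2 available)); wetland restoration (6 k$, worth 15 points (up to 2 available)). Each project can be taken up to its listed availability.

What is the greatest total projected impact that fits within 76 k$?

405

Taking the top-ratio projects first gives heat-pump rebates + river cleanup + 2×wetland restoration for 349 (72 k$).
Replace heat-pump rebates and river cleanup and wetland restoration with 2×youth orchestra: the trade gains 56 net, giving 405 at 72 k$.
Every other selection either busts 76 k$ or exceeds an availability limit or fails to beat 405.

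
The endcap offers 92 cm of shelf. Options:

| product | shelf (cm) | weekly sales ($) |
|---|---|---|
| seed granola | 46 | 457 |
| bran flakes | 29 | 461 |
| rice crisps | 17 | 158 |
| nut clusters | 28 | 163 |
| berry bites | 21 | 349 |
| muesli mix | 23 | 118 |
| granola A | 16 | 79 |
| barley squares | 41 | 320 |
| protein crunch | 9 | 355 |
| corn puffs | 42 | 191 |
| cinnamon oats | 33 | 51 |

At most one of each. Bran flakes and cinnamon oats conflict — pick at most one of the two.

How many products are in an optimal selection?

5

Best achievable weekly sales is 1402.
One optimal bundle: bran flakes + rice crisps + berry bites + granola A + protein crunch (92 cm).
Any selection reaching 1402 contains exactly 5 products.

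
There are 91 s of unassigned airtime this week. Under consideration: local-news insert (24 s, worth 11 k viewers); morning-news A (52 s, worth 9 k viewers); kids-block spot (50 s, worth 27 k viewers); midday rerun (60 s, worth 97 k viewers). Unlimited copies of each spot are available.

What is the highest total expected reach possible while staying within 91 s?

108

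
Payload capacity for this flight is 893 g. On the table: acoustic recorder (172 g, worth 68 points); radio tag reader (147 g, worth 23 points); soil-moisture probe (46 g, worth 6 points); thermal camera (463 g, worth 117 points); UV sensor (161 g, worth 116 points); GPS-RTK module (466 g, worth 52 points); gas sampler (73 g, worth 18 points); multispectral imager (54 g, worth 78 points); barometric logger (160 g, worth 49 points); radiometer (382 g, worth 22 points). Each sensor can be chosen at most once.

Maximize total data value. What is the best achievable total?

The ratio heuristic lands on acoustic recorder + radio tag reader + soil-moisture probe + UV sensor + gas sampler + multispectral imager + barometric logger (358) but leaves 80 g idle.
Using the slack differently, acoustic recorder + thermal camera + UV sensor + multispectral imager comes to 379 at 850 g.

379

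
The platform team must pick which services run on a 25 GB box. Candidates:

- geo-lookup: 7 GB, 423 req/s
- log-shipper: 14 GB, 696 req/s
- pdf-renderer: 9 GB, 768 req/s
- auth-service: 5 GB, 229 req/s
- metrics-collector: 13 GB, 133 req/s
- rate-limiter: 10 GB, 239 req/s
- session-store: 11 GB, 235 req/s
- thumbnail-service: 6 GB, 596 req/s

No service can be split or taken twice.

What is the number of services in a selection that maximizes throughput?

Optimal total is 1787.
For example geo-lookup + pdf-renderer + thumbnail-service achieves it, using 22 GB.
All optima have 3 services.

3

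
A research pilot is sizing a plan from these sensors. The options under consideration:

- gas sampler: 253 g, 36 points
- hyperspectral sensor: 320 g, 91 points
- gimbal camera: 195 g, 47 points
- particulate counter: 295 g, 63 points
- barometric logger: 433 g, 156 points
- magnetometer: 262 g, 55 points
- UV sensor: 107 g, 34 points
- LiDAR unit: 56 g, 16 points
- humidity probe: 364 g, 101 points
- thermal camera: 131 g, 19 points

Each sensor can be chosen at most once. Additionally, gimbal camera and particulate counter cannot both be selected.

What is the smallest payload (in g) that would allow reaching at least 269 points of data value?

853

Need the lightest bundle worth ≥ 269.
Taking barometric logger + LiDAR unit + humidity probe gives 273 (≥ 269) for 853 g.
Any bundle with less than 853 g falls short of 269.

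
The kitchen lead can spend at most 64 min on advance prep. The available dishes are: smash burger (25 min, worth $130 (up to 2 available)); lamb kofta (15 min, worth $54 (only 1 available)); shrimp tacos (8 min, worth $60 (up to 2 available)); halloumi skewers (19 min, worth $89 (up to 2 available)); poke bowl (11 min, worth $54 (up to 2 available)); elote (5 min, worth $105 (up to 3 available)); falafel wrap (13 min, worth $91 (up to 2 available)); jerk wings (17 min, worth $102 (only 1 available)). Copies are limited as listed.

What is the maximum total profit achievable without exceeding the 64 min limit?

Density check — elote 21.00, shrimp tacos 7.50, falafel wrap 7.00, jerk wings 6.00 are the best per min.
A density-first pass picks 2×shrimp tacos + 3×elote + 2×falafel wrap — 617 at 57 min.
Replace falafel wrap with jerk wings: the trade gains 11 net, giving 628 at 61 min.

628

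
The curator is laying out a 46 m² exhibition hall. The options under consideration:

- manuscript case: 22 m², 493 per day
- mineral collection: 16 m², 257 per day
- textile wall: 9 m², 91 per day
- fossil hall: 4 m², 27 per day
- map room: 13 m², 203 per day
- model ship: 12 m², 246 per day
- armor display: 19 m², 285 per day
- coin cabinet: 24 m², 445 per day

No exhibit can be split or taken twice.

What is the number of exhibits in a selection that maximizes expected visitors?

2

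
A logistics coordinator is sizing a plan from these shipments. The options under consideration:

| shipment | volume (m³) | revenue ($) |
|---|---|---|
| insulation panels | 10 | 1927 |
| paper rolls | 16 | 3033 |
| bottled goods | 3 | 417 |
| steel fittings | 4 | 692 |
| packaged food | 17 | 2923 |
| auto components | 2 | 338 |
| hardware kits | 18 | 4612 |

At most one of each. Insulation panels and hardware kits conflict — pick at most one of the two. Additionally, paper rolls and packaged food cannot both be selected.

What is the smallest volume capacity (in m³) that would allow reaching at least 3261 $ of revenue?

18

Minimise m³ subject to total revenue ≥ 3261.
paper rolls + auto components: 3371 revenue at 18 m³.
Any bundle with less than 18 m³ falls short of 3261.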